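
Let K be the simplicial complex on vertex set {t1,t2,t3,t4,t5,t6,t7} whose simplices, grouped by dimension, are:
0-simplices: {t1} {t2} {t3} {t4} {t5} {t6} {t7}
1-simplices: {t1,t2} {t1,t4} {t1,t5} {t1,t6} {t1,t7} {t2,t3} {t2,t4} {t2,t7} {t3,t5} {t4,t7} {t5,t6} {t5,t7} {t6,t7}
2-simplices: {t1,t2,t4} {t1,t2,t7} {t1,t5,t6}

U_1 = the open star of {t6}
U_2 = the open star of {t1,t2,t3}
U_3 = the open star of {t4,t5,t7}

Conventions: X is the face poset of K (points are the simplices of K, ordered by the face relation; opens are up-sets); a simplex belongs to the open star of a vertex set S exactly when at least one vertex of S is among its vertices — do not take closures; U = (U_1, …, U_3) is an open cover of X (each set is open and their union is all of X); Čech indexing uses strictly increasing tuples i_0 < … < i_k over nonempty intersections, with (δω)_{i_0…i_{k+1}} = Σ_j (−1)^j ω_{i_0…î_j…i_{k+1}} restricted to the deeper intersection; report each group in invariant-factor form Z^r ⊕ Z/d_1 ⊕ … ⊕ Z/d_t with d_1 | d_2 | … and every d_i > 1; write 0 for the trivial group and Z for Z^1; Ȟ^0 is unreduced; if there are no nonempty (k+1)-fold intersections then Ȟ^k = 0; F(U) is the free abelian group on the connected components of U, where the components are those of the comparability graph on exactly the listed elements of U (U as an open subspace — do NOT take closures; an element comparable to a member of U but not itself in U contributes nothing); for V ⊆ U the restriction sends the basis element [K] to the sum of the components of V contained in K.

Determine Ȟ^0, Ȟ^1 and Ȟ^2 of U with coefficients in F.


Ȟ^0 = Z,  Ȟ^1 = Z^4,  Ȟ^2 = 0

nerve simplices:
  U1={{t6},{t1,t6},{t5,t6},{t6,t7},{t1,t5,t6}} U2={{t1},{t2},{t3},{t1,t2},{t1,t4},{t1,t5},{t1,t6},{t1,t7},{t2,t3},{t2,t4},{t2,t7},{t3,t5},{t1,t2,t4},{t1,t2,t7},{t1,t5,t6}} U3={{t4},{t5},{t7},{t1,t4},{t1,t5},{t1,t7},{t2,t4},{t2,t7},{t3,t5},{t4,t7},{t5,t6},{t5,t7},{t6,t7},{t1,t2,t4},{t1,t2,t7},{t1,t5,t6}}
  U12={{t1,t6},{t1,t5,t6}} U13={{t5,t6},{t6,t7},{t1,t5,t6}} U23={{t1,t4},{t1,t5},{t1,t7},{t2,t4},{t2,t7},{t3,t5},{t1,t2,t4},{t1,t2,t7},{t1,t5,t6}}
  U123={{t1,t5,t6}}
components per intersection:
  U1: {{t6},{t1,t6},{t5,t6},{t6,t7},{t1,t5,t6}}
  U2: {{t1},{t2},{t3},{t1,t2},{t1,t4},{t1,t5},{t1,t6},{t1,t7},{t2,t3},{t2,t4},{t2,t7},{t3,t5},{t1,t2,t4},{t1,t2,t7},{t1,t5,t6}}
  U3: {{t4},{t5},{t7},{t1,t4},{t1,t5},{t1,t7},{t2,t4},{t2,t7},{t3,t5},{t4,t7},{t5,t6},{t5,t7},{t6,t7},{t1,t2,t4},{t1,t2,t7},{t1,t5,t6}}
  U12: {{t1,t6},{t1,t5,t6}}
  U13: {{t5,t6},{t1,t5,t6}} {{t6,t7}}
  U23: {{t1,t4},{t2,t4},{t1,t2,t4}} {{t1,t5},{t1,t5,t6}} {{t1,t7},{t2,t7},{t1,t2,t7}} {{t3,t5}}
  U123: {{t1,t5,t6}}
C dims 3,7,1; δ0: rk 2, SNF 1^2; δ1: rk 1, SNF 1^1
degree 0: 3−2−0 = 1 → Ȟ^0 ≅ Z
degree 1: 7−1−2 = 4 → Ȟ^1 ≅ Z^4
degree 2: 1−0−1 = 0 → Ȟ^2 ≅ 0


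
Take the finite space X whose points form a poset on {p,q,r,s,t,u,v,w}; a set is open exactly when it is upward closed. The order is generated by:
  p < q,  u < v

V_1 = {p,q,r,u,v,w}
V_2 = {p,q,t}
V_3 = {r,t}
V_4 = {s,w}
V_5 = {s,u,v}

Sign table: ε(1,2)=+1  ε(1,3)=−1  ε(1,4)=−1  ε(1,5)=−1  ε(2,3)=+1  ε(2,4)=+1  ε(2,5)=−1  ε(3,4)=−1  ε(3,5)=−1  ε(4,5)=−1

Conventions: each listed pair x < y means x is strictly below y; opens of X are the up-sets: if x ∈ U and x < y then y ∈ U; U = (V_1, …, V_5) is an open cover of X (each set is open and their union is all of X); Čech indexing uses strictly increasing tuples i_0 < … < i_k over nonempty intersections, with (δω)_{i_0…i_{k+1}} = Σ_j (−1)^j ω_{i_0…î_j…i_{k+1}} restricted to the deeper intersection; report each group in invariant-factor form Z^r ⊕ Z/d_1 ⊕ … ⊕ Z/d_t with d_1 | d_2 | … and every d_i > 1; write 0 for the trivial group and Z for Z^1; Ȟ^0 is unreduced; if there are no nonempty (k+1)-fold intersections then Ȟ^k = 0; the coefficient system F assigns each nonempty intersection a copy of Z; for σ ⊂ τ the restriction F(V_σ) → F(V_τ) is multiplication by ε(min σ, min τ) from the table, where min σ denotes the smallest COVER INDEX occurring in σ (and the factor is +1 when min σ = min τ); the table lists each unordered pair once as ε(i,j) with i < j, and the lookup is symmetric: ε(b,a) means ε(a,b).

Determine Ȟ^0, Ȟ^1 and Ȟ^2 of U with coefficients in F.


cover nerve:
  V12={p,q} V13={r} V14={w} V15={u,v} V23={t} V45={s}
C dims 5,6; δ0: rk 5, SNF 1^4·2
Ȟ^0: (5−5)−0=0 ⇒ 0
Ȟ^1: (6−0)−5=1 plus torsion [2] ⇒ Z ⊕ Z/2
Ȟ^2: (0−0)−0=0 ⇒ 0

Ȟ^0 ≅ 0; Ȟ^1 ≅ Z ⊕ Z/2; Ȟ^2 ≅ 0


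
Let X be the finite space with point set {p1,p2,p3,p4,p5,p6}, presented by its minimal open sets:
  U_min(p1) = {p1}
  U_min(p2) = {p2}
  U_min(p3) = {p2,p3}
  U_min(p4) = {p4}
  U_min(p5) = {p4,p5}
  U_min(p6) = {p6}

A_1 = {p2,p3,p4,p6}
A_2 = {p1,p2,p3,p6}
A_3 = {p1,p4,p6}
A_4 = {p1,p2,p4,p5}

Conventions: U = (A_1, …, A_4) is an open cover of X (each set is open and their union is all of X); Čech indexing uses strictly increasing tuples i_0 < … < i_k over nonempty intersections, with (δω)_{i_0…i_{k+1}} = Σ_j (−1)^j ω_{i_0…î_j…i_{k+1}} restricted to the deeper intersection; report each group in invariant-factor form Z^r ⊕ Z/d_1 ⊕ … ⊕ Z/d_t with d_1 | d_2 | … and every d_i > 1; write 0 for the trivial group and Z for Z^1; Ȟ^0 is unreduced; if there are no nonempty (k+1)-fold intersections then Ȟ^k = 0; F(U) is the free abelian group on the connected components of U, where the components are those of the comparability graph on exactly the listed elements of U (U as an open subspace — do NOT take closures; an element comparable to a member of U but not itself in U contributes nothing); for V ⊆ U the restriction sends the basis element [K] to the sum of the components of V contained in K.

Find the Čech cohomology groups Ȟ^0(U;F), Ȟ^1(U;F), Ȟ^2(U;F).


nonempty overlaps:
  A12={p2,p3,p6} A13={p4,p6} A14={p2,p4} A23={p1,p6} A24={p1,p2} A34={p1,p4}
  A123={p6} A124={p2} A134={p4} A234={p1}
components per intersection:
  A1: {p2,p3} {p4} {p6}
  A2: {p1} {p2,p3} {p6}
  A3: {p1} {p4} {p6}
  A4: {p1} {p2} {p4,p5}
  A12: {p2,p3} {p6}
  A13: {p4} {p6}
  A14: {p2} {p4}
  A23: {p1} {p6}
  A24: {p1} {p2}
  A34: {p1} {p4}
  A123: {p6}
  A124: {p2}
  A134: {p4}
  A234: {p1}
C dims 12,12,4; δ0: rk 8, SNF 1^8; δ1: rk 4, SNF 1^4
degree 0: 12−8−0 = 4 → Ȟ^0 ≅ Z^4
degree 1: 12−4−8 = 0 → Ȟ^1 ≅ 0
degree 2: 4−0−4 = 0 → Ȟ^2 ≅ 0

Ȟ^0 ≅ Z^4; Ȟ^1 ≅ 0; Ȟ^2 ≅ 0


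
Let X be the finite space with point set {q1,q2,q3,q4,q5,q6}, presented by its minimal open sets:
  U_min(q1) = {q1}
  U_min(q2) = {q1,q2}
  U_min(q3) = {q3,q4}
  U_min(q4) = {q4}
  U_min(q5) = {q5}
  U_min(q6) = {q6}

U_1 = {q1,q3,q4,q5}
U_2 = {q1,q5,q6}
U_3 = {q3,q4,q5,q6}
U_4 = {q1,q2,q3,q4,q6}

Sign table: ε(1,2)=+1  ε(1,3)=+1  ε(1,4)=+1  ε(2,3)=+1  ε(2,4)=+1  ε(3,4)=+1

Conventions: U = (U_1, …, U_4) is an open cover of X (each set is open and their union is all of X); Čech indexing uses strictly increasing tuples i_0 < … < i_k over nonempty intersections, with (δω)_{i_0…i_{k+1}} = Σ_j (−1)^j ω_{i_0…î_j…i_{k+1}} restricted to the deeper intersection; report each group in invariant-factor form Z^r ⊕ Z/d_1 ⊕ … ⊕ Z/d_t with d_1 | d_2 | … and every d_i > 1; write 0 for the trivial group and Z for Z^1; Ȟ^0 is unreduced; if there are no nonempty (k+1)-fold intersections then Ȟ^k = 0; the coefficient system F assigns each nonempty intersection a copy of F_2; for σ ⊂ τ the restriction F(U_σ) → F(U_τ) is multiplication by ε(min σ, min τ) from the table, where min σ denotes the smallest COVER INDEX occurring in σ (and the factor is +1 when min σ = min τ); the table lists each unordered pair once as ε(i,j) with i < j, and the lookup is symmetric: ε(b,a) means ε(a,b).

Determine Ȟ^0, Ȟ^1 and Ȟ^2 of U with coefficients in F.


nerve simplices:
  U12={q1,q5} U13={q3,q4,q5} U14={q1,q3,q4} U23={q5,q6} U24={q1,q6} U34={q3,q4,q6}
  U123={q5} U124={q1} U134={q3,q4} U234={q6}
C dims 4,6,4; δ0: rk_F2 3; δ1: rk_F2 3
degree 0: 4−3−0 = 1 → Ȟ^0 ≅ Z/2
degree 1: 6−3−3 = 0 → Ȟ^1 ≅ 0
degree 2: 4−0−3 = 1 → Ȟ^2 ≅ Z/2

Ȟ^0 ≅ Z/2, Ȟ^1 ≅ 0, Ȟ^2 ≅ Z/2


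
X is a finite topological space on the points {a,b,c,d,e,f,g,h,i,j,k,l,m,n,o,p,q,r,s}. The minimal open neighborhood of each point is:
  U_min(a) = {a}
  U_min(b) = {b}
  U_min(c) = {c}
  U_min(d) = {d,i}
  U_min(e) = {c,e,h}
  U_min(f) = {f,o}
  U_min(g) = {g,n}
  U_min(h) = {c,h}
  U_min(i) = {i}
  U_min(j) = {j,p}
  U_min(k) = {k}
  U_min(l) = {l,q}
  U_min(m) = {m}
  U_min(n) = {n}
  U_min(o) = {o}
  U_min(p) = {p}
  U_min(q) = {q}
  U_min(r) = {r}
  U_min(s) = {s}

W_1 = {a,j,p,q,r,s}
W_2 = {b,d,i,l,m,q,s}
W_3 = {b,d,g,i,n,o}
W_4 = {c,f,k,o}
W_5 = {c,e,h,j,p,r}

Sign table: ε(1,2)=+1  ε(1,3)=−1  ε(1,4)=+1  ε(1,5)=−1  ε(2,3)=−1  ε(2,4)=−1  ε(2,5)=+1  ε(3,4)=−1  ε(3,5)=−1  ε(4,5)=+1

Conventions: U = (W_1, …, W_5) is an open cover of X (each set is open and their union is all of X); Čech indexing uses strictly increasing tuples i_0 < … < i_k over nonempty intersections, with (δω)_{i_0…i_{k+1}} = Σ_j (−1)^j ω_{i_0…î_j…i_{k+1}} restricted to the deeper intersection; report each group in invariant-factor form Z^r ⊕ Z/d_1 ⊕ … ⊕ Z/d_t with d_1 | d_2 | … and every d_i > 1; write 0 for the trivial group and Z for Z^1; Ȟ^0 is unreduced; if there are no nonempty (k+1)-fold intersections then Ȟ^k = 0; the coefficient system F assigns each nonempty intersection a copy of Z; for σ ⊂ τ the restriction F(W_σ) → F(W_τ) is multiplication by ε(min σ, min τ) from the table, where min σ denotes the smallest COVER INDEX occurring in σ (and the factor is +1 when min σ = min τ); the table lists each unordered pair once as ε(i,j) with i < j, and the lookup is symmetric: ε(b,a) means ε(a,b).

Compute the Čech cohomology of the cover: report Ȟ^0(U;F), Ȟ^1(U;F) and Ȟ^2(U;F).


intersection data:
  W12={q,s} W15={j,p,r} W23={b,d,i} W34={o} W45={c}
C dims 5,5; δ0: rk 5, SNF 1^4·2
Ȟ^0 = (5 − 5) − 0 = 0, so Ȟ^0 ≅ 0
Ȟ^1 = (5 − 0) − 5 = 0 plus torsion [2], so Ȟ^1 ≅ Z/2
Ȟ^2 = (0 − 0) − 0 = 0, so Ȟ^2 ≅ 0

Ȟ^0 ≅ 0, Ȟ^1 ≅ Z/2, Ȟ^2 ≅ 0


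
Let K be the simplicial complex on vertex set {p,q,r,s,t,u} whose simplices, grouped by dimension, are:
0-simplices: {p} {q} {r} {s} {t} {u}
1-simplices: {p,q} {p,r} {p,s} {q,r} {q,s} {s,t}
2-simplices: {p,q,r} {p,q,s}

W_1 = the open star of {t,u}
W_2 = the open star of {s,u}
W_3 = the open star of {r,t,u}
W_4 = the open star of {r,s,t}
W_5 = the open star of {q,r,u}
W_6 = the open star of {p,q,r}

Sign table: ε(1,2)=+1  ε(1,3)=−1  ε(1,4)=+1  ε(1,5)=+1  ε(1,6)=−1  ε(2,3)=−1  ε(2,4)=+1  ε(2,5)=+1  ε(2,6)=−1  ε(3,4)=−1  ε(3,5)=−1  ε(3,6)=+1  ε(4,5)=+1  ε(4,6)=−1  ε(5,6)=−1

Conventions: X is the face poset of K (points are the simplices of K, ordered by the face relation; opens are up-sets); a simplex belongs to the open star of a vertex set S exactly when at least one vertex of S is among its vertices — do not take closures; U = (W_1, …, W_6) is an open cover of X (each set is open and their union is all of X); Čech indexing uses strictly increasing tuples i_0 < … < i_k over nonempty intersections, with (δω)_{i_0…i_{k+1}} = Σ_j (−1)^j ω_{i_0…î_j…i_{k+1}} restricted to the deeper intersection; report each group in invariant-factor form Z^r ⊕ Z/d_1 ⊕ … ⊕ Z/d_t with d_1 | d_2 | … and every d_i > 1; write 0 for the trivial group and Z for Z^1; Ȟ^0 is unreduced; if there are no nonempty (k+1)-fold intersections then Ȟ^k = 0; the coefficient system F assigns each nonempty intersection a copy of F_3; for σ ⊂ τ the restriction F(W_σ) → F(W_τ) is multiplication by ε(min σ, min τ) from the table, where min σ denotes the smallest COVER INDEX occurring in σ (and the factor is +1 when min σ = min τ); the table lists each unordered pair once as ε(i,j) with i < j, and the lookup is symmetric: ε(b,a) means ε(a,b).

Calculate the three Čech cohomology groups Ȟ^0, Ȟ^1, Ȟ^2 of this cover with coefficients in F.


nerve simplices:
  W1={{t},{u},{s,t}} W2={{s},{u},{p,s},{q,s},{s,t},{p,q,s}} W3={{r},{t},{u},{p,r},{q,r},{s,t},{p,q,r}} W4={{r},{s},{t},{p,r},{p,s},{q,r},{q,s},{s,t},{p,q,r},{p,q,s}} W5={{q},{r},{u},{p,q},{p,r},{q,r},{q,s},{p,q,r},{p,q,s}} W6={{p},{q},{r},{p,q},{p,r},{p,s},{q,r},{q,s},{p,q,r},{p,q,s}}
  W12={{u},{s,t}} W13={{t},{u},{s,t}} W14={{t},{s,t}} W15={{u}} W23={{u},{s,t}} W24={{s},{p,s},{q,s},{s,t},{p,q,s}} W25={{u},{q,s},{p,q,s}} W26={{p,s},{q,s},{p,q,s}} W34={{r},{t},{p,r},{q,r},{s,t},{p,q,r}} W35={{r},{u},{p,r},{q,r},{p,q,r}} W36={{r},{p,r},{q,r},{p,q,r}} W45={{r},{p,r},{q,r},{q,s},{p,q,r},{p,q,s}} W46={{r},{p,r},{p,s},{q,r},{q,s},{p,q,r},{p,q,s}} W56={{q},{r},{p,q},{p,r},{q,r},{q,s},{p,q,r},{p,q,s}}
  W123={{u},{s,t}} W124={{s,t}} W125={{u}} W134={{t},{s,t}} W135={{u}} W234={{s,t}} W235={{u}} W245={{q,s},{p,q,s}} W246={{p,s},{q,s},{p,q,s}} W256={{q,s},{p,q,s}} W345={{r},{p,r},{q,r},{p,q,r}} W346={{r},{p,r},{q,r},{p,q,r}} W356={{r},{p,r},{q,r},{p,q,r}} W456={{r},{p,r},{q,r},{q,s},{p,q,r},{p,q,s}}
  W1234={{s,t}} W1235={{u}} W2456={{q,s},{p,q,s}} W3456={{r},{p,r},{q,r},{p,q,r}}
C dims 6,14,14,4; δ0: rk_F3 5; δ1: rk_F3 9; δ2: rk_F3 4
degree 0: 6−5−0 = 1 → Ȟ^0 ≅ Z/3
degree 1: 14−9−5 = 0 → Ȟ^1 ≅ 0
degree 2: 14−4−9 = 1 → Ȟ^2 ≅ Z/3

Ȟ^0(U;F) ≅ Z/3, Ȟ^1(U;F) ≅ 0 and Ȟ^2(U;F) ≅ Z/3


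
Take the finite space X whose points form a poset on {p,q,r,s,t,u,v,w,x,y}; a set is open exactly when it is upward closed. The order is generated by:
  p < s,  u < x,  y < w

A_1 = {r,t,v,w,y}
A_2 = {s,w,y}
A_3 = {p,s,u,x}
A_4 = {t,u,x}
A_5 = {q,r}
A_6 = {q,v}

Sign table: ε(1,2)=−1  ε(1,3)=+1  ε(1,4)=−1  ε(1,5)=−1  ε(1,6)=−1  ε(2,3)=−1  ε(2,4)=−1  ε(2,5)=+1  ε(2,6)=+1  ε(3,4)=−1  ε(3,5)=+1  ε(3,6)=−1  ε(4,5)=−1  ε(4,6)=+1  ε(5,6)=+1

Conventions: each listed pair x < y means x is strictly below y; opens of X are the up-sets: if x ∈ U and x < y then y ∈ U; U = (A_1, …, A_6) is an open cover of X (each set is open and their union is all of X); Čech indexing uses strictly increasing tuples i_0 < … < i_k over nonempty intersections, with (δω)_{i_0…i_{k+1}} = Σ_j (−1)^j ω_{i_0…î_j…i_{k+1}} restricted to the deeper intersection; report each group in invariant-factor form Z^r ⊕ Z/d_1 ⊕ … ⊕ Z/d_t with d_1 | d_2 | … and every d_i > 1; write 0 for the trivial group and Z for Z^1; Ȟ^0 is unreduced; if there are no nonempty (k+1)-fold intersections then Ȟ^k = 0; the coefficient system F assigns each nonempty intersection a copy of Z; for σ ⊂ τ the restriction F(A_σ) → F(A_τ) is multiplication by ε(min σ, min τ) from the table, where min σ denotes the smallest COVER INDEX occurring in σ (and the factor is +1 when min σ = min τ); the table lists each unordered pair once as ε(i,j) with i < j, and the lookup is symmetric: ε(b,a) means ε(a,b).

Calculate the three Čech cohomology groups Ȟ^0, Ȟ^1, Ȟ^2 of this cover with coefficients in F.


Ȟ^0 = Z, Ȟ^1 = Z^2 and Ȟ^2 = 0

nerve simplices:
  A12={w,y} A14={t} A15={r} A16={v} A23={s} A34={u,x} A56={q}
C dims 6,7; δ0: rk 5, SNF 1^5
degree 0: 6−5−0 = 1 → Ȟ^0 ≅ Z
degree 1: 7−0−5 = 2 → Ȟ^1 ≅ Z^2
degree 2: 0−0−0 = 0 → Ȟ^2 ≅ 0


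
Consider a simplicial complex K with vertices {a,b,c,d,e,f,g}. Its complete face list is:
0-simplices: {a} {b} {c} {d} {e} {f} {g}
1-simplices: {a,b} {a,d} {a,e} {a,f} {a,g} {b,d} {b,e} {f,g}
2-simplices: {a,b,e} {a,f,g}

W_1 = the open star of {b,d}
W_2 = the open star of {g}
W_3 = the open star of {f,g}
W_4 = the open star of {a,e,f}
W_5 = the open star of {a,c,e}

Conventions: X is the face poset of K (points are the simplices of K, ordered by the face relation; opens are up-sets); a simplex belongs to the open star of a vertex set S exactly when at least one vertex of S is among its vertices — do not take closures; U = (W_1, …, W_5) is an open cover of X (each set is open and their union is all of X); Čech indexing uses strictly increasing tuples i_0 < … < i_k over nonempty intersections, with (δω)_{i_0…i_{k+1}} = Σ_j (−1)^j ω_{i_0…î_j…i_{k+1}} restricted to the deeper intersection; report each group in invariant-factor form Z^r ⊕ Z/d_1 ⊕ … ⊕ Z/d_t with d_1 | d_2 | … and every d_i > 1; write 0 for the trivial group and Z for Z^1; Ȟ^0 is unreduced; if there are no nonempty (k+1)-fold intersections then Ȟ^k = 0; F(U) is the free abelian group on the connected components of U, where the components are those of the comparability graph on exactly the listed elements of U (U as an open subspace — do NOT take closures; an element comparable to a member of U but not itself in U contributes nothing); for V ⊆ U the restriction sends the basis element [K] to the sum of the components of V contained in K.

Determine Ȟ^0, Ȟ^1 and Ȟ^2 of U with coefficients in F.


cover nerve:
  W1={{b},{d},{a,b},{a,d},{b,d},{b,e},{a,b,e}} W2={{g},{a,g},{f,g},{a,f,g}} W3={{f},{g},{a,f},{a,g},{f,g},{a,f,g}} W4={{a},{e},{f},{a,b},{a,d},{a,e},{a,f},{a,g},{b,e},{f,g},{a,b,e},{a,f,g}} W5={{a},{c},{e},{a,b},{a,d},{a,e},{a,f},{a,g},{b,e},{a,b,e},{a,f,g}}
  W14={{a,b},{a,d},{b,e},{a,b,e}} W15={{a,b},{a,d},{b,e},{a,b,e}} W23={{g},{a,g},{f,g},{a,f,g}} W24={{a,g},{f,g},{a,f,g}} W25={{a,g},{a,f,g}} W34={{f},{a,f},{a,g},{f,g},{a,f,g}} W35={{a,f},{a,g},{a,f,g}} W45={{a},{e},{a,b},{a,d},{a,e},{a,f},{a,g},{b,e},{a,b,e},{a,f,g}}
  W145={{a,b},{a,d},{b,e},{a,b,e}} W234={{a,g},{f,g},{a,f,g}} W235={{a,g},{a,f,g}} W245={{a,g},{a,f,g}} W345={{a,f},{a,g},{a,f,g}}
  W2345={{a,g},{a,f,g}}
components per intersection:
  W1: {{b},{d},{a,b},{a,d},{b,d},{b,e},{a,b,e}}
  W2: {{g},{a,g},{f,g},{a,f,g}}
  W3: {{f},{g},{a,f},{a,g},{f,g},{a,f,g}}
  W4: {{a},{e},{f},{a,b},{a,d},{a,e},{a,f},{a,g},{b,e},{f,g},{a,b,e},{a,f,g}}
  W5: {{a},{e},{a,b},{a,d},{a,e},{a,f},{a,g},{b,e},{a,b,e},{a,f,g}} {{c}}
  W14: {{a,b},{b,e},{a,b,e}} {{a,d}}
  W15: {{a,b},{b,e},{a,b,e}} {{a,d}}
  W23: {{g},{a,g},{f,g},{a,f,g}}
  W24: {{a,g},{f,g},{a,f,g}}
  W25: {{a,g},{a,f,g}}
  W34: {{f},{a,f},{a,g},{f,g},{a,f,g}}
  W35: {{a,f},{a,g},{a,f,g}}
  W45: {{a},{e},{a,b},{a,d},{a,e},{a,f},{a,g},{b,e},{a,b,e},{a,f,g}}
  W145: {{a,b},{b,e},{a,b,e}} {{a,d}}
  W234: {{a,g},{f,g},{a,f,g}}
  W235: {{a,g},{a,f,g}}
  W245: {{a,g},{a,f,g}}
  W345: {{a,f},{a,g},{a,f,g}}
  W2345: {{a,g},{a,f,g}}
C dims 6,10,6,1; δ0: rk 4, SNF 1^4; δ1: rk 5, SNF 1^5; δ2: rk 1, SNF 1^1
Ȟ^0: (6−4)−0=2 ⇒ Z^2
Ȟ^1: (10−5)−4=1 ⇒ Z
Ȟ^2: (6−1)−5=0 ⇒ 0

Ȟ^0 ≅ Z^2, Ȟ^1 ≅ Z and Ȟ^2 ≅ 0


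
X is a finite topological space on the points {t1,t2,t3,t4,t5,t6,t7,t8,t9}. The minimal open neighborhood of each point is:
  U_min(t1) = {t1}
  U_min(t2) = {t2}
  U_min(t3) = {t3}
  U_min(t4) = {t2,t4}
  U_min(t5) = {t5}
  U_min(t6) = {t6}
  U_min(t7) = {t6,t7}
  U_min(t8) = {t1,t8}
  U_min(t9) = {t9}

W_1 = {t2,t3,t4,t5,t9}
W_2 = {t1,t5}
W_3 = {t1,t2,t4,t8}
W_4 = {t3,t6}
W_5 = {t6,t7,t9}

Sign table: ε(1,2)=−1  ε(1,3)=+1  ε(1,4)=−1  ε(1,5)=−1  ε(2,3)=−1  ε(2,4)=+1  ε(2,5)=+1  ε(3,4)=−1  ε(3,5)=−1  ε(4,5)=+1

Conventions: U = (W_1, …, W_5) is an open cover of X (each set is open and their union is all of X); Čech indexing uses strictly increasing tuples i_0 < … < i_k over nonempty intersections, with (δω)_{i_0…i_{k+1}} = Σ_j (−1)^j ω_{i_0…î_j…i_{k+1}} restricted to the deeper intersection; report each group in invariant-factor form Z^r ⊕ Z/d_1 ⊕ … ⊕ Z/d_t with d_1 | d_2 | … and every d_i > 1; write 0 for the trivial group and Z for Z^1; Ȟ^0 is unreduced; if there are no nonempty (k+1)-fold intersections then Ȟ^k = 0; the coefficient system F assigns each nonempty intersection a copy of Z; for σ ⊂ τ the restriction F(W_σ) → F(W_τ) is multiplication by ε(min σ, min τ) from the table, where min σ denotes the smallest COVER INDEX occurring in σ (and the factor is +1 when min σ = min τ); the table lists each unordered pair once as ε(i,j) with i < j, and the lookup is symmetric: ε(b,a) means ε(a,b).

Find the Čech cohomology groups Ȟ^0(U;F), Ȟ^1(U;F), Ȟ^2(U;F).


Ȟ^0 = Z, Ȟ^1 = Z^2 and Ȟ^2 = 0

nerve simplices:
  W12={t5} W13={t2,t4} W14={t3} W15={t9} W23={t1} W45={t6}
C dims 5,6; δ0: rk 4, SNF 1^4
degree 0: 5−4−0 = 1 → Ȟ^0 ≅ Z
degree 1: 6−0−4 = 2 → Ȟ^1 ≅ Z^2
degree 2: 0−0−0 = 0 → Ȟ^2 ≅ 0


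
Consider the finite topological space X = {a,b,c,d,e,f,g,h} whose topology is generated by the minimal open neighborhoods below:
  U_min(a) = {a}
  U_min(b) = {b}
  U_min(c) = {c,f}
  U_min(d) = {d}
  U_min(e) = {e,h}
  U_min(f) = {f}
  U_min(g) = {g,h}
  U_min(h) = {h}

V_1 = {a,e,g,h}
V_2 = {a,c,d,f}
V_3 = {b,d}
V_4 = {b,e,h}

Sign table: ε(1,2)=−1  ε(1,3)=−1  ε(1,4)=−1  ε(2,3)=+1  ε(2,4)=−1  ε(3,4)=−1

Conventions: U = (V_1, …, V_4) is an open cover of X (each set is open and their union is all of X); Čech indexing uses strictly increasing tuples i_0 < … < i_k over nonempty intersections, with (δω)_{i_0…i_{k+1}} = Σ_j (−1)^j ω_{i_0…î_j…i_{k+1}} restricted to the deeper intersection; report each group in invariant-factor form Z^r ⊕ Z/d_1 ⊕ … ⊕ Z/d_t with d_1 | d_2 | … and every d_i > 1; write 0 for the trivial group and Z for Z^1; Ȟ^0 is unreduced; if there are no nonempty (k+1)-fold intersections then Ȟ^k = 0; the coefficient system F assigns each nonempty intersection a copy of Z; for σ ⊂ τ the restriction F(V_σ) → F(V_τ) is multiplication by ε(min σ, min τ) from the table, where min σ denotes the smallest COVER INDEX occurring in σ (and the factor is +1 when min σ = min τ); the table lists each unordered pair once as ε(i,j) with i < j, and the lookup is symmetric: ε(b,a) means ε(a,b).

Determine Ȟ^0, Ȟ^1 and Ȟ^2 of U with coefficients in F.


Ȟ^0 = 0, Ȟ^1 = Z/2, Ȟ^2 = 0

nonempty intersections:
  V12={a} V14={e,h} V23={d} V34={b}
C dims 4,4; δ0: rk 4, SNF 1^3·2
Ȟ^0: (4−4)−0=0 ⇒ 0
Ȟ^1: (4−0)−4=0 plus torsion [2] ⇒ Z/2
Ȟ^2: (0−0)−0=0 ⇒ 0


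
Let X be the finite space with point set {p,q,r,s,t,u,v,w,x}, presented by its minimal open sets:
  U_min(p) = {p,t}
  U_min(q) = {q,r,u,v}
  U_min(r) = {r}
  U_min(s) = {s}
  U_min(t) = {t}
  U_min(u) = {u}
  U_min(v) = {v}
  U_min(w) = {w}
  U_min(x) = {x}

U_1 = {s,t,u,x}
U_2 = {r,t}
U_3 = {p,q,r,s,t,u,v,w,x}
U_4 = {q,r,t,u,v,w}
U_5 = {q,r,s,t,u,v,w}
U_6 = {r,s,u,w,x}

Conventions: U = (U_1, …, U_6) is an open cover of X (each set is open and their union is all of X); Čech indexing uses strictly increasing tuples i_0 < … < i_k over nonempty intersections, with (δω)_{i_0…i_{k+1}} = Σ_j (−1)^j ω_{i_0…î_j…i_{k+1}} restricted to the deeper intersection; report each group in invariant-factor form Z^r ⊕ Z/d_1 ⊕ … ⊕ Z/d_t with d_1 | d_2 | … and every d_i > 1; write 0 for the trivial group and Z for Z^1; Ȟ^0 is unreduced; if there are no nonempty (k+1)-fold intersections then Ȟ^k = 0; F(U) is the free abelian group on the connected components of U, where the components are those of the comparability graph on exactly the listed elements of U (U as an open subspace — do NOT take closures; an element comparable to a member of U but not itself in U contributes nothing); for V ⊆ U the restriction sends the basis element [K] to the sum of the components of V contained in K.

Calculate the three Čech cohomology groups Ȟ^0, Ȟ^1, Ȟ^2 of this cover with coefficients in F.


Ȟ^0(U;F) ≅ Z^5, Ȟ^1(U;F) ≅ 0, Ȟ^2(U;F) ≅ 0

nerve simplices:
  U12={t} U13={s,t,u,x} U14={t,u} U15={s,t,u} U16={s,u,x} U23={r,t} U24={r,t} U25={r,t} U26={r} U34={q,r,t,u,v,w} U35={q,r,s,t,u,v,w} U36={r,s,u,w,x} U45={q,r,t,u,v,w} U46={r,u,w} U56={r,s,u,w}
  U123={t} U124={t} U125={t} U134={t,u} U135={s,t,u} U136={s,u,x} U145={t,u} U146={u} U156={s,u} U234={r,t} U235={r,t} U236={r} U245={r,t} U246={r} U256={r} U345={q,r,t,u,v,w} U346={r,u,w} U356={r,s,u,w} U456={r,u,w}
  U1234={t} U1235={t} U1245={t} U1345={t,u} U1346={u} U1356={s,u} U1456={u} U2345={r,t} U2346={r} U2356={r} U2456={r} U3456={r,u,w}
  U12345={t} U13456={u} U23456={r}
components per intersection:
  U1: {s} {t} {u} {x}
  U2: {r} {t}
  U3: {p,t} {q,r,u,v} {s} {w} {x}
  U4: {q,r,u,v} {t} {w}
  U5: {q,r,u,v} {s} {t} {w}
  U6: {r} {s} {u} {w} {x}
  U12: {t}
  U13: {s} {t} {u} {x}
  U14: {t} {u}
  U15: {s} {t} {u}
  U16: {s} {u} {x}
  U23: {r} {t}
  U24: {r} {t}
  U25: {r} {t}
  U26: {r}
  U34: {q,r,u,v} {t} {w}
  U35: {q,r,u,v} {s} {t} {w}
  U36: {r} {s} {u} {w} {x}
  U45: {q,r,u,v} {t} {w}
  U46: {r} {u} {w}
  U56: {r} {s} {u} {w}
  U123: {t}
  U124: {t}
  U125: {t}
  U134: {t} {u}
  U135: {s} {t} {u}
  U136: {s} {u} {x}
  U145: {t} {u}
  U146: {u}
  U156: {s} {u}
  U234: {r} {t}
  U235: {r} {t}
  U236: {r}
  U245: {r} {t}
  U246: {r}
  U256: {r}
  U345: {q,r,u,v} {t} {w}
  U346: {r} {u} {w}
  U356: {r} {s} {u} {w}
  U456: {r} {u} {w}
  U1234: {t}
  U1235: {t}
  U1245: {t}
  U1345: {t} {u}
  U1346: {u}
  U1356: {s} {u}
  U1456: {u}
  U2345: {r} {t}
  U2346: {r}
  U2356: {r}
  U2456: {r}
  U3456: {r} {u} {w}
  U12345: {t}
  U13456: {u}
  U23456: {r}
C dims 23,42,38,17; δ0: rk 18, SNF 1^18; δ1: rk 24, SNF 1^24; δ2: rk 14, SNF 1^14
degree 0: 23−18−0 = 5 → Ȟ^0 ≅ Z^5
degree 1: 42−24−18 = 0 → Ȟ^1 ≅ 0
degree 2: 38−14−24 = 0 → Ȟ^2 ≅ 0


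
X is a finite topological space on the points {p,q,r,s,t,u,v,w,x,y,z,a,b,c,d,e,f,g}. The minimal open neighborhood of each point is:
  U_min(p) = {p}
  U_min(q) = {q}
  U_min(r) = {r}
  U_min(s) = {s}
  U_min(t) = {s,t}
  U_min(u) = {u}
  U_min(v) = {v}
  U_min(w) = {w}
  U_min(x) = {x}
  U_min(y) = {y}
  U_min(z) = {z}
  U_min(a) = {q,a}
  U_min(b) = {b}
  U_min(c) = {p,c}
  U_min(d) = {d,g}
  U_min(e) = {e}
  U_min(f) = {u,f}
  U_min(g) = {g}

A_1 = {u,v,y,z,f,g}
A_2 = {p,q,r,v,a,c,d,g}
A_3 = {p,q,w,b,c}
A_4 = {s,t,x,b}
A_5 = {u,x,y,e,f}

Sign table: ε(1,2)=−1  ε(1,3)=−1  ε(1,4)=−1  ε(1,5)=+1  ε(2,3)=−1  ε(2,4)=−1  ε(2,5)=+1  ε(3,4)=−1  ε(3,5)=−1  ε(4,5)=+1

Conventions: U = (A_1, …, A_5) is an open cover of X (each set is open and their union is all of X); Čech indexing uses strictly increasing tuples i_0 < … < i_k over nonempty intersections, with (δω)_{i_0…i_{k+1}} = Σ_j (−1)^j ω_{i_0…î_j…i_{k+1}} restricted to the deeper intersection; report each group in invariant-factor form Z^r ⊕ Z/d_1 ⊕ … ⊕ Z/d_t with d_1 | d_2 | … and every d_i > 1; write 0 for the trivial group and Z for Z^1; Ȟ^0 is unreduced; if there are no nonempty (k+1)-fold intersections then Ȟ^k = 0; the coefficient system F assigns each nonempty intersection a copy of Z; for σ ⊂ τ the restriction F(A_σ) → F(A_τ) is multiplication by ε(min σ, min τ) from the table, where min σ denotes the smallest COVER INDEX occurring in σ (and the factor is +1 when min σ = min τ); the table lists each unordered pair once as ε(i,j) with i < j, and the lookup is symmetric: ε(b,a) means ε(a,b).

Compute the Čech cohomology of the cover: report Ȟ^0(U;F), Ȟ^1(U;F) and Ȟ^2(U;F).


nerve of the cover:
  A12={v,g} A15={u,y,f} A23={p,q,c} A34={b} A45={x}
C dims 5,5; δ0: rk 5, SNF 1^4·2
Ȟ^0 = (5 − 5) − 0 = 0, so Ȟ^0 ≅ 0
Ȟ^1 = (5 − 0) − 5 = 0 plus torsion [2], so Ȟ^1 ≅ Z/2
Ȟ^2 = (0 − 0) − 0 = 0, so Ȟ^2 ≅ 0

Ȟ^0 ≅ 0, Ȟ^1 ≅ Z/2, Ȟ^2 ≅ 0


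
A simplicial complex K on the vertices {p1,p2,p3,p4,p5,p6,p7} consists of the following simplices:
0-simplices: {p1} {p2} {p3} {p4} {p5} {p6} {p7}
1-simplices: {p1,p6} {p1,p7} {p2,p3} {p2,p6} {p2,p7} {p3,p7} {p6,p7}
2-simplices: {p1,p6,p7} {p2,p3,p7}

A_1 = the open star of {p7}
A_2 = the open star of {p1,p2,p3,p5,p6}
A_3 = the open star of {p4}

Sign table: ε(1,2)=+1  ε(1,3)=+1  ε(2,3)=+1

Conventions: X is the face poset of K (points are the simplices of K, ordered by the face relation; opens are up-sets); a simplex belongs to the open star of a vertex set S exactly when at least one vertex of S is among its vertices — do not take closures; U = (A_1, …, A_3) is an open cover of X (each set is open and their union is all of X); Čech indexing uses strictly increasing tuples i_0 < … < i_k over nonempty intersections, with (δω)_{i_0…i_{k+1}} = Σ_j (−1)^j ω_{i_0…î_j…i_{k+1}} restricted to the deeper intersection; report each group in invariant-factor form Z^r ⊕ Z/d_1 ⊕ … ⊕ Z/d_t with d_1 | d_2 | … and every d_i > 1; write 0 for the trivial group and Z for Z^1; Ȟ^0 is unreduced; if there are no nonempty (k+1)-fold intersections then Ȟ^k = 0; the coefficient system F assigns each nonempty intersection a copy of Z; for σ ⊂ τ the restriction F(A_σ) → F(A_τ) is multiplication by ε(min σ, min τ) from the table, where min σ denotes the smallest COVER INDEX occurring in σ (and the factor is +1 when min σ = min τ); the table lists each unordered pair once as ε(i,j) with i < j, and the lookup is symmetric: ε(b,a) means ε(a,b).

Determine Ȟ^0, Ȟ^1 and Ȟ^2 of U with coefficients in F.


Ȟ^0(U;F) ≅ Z^2, Ȟ^1(U;F) ≅ 0, Ȟ^2(U;F) ≅ 0

nonempty intersections:
  A1={{p7},{p1,p7},{p2,p7},{p3,p7},{p6,p7},{p1,p6,p7},{p2,p3,p7}} A2={{p1},{p2},{p3},{p5},{p6},{p1,p6},{p1,p7},{p2,p3},{p2,p6},{p2,p7},{p3,p7},{p6,p7},{p1,p6,p7},{p2,p3,p7}} A3={{p4}}
  A12={{p1,p7},{p2,p7},{p3,p7},{p6,p7},{p1,p6,p7},{p2,p3,p7}}
C dims 3,1; δ0: rk 1, SNF 1^1
Ȟ^0: (3−1)−0=2 ⇒ Z^2
Ȟ^1: (1−0)−1=0 ⇒ 0
Ȟ^2: (0−0)−0=0 ⇒ 0


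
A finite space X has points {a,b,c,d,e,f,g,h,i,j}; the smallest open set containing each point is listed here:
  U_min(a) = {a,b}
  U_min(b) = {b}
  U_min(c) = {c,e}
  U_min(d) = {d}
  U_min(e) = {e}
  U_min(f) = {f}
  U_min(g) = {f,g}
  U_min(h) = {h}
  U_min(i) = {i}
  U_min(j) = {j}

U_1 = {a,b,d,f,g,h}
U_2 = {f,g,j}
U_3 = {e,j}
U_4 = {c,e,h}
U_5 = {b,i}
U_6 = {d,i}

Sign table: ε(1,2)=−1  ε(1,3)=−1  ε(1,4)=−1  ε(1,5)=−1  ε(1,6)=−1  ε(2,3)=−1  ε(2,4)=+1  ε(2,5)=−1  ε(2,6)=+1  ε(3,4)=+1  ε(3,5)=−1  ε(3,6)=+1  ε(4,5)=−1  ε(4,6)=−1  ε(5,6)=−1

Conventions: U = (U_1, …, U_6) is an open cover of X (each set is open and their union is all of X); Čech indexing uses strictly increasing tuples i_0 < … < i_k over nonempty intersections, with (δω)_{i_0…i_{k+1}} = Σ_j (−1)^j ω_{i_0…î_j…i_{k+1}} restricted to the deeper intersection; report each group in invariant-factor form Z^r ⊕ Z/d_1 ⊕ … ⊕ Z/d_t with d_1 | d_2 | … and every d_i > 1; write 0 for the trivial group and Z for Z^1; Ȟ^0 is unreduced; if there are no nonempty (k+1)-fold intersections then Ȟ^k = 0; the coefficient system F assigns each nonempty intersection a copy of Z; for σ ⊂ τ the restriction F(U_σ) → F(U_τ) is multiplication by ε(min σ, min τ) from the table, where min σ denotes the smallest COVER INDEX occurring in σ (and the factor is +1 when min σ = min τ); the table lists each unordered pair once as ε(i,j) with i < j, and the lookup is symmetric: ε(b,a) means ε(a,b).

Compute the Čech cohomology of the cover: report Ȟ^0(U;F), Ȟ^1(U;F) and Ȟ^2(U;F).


nerve of the cover:
  U12={f,g} U14={h} U15={b} U16={d} U23={j} U34={e} U56={i}
C dims 6,7; δ0: rk 6, SNF 1^5·2
Ȟ^0 = (6 − 6) − 0 = 0, so Ȟ^0 ≅ 0
Ȟ^1 = (7 − 0) − 6 = 1 plus torsion [2], so Ȟ^1 ≅ Z ⊕ Z/2
Ȟ^2 = (0 − 0) − 0 = 0, so Ȟ^2 ≅ 0

Ȟ^0 = 0, Ȟ^1 = Z ⊕ Z/2, Ȟ^2 = 0


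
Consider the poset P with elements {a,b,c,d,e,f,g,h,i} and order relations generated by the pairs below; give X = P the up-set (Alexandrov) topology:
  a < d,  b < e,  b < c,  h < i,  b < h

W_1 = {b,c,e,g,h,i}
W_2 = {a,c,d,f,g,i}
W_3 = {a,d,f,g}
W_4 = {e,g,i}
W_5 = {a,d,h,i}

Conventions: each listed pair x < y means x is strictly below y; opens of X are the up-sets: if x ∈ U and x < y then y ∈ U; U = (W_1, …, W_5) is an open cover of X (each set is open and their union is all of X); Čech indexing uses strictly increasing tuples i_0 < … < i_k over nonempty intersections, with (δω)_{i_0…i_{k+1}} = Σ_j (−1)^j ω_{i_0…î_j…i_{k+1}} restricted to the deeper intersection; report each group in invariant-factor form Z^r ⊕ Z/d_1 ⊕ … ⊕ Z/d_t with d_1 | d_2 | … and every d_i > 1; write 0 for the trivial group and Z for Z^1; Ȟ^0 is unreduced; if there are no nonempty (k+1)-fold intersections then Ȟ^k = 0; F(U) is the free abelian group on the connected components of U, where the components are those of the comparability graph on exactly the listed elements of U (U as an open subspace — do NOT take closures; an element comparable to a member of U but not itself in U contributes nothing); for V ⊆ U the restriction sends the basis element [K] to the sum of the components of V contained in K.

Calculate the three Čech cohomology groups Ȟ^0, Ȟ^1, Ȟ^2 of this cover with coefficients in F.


nerve of the cover:
  W12={c,g,i} W13={g} W14={e,g,i} W15={h,i} W23={a,d,f,g} W24={g,i} W25={a,d,i} W34={g} W35={a,d} W45={i}
  W123={g} W124={g,i} W125={i} W134={g} W145={i} W234={g} W235={a,d} W245={i}
  W1234={g} W1245={i}
components per intersection:
  W1: {b,c,e,h,i} {g}
  W2: {a,d} {c} {f} {g} {i}
  W3: {a,d} {f} {g}
  W4: {e} {g} {i}
  W5: {a,d} {h,i}
  W12: {c} {g} {i}
  W13: {g}
  W14: {e} {g} {i}
  W15: {h,i}
  W23: {a,d} {f} {g}
  W24: {g} {i}
  W25: {a,d} {i}
  W34: {g}
  W35: {a,d}
  W45: {i}
  W123: {g}
  W124: {g} {i}
  W125: {i}
  W134: {g}
  W145: {i}
  W234: {g}
  W235: {a,d}
  W245: {i}
  W1234: {g}
  W1245: {i}
C dims 15,18,9,2; δ0: rk 11, SNF 1^11; δ1: rk 7, SNF 1^7; δ2: rk 2, SNF 1^2
Ȟ^0 = (15 − 11) − 0 = 4, so Ȟ^0 ≅ Z^4
Ȟ^1 = (18 − 7) − 11 = 0, so Ȟ^1 ≅ 0
Ȟ^2 = (9 − 2) − 7 = 0, so Ȟ^2 ≅ 0

Ȟ^0(U;F) ≅ Z^4, Ȟ^1(U;F) ≅ 0 and Ȟ^2(U;F) ≅ 0


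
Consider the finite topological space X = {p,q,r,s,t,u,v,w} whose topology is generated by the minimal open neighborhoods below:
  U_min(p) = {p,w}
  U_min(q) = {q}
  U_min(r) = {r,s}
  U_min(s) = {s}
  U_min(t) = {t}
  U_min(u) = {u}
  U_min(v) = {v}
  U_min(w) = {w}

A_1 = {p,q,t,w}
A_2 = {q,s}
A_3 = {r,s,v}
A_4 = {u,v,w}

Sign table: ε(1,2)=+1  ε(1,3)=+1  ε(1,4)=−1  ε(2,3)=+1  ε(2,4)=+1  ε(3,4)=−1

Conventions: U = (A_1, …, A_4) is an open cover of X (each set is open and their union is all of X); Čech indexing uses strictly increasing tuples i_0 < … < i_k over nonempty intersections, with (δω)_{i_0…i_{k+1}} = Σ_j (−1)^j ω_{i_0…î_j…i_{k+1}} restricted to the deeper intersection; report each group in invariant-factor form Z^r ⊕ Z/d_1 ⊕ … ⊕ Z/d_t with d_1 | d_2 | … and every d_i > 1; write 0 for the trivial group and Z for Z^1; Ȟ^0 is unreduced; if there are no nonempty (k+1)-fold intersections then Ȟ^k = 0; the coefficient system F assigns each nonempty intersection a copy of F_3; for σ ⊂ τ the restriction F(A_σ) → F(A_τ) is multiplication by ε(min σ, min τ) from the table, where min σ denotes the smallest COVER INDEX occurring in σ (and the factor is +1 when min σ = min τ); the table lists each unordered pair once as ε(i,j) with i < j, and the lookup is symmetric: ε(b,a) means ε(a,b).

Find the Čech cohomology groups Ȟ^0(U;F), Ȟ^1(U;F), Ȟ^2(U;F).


nerve simplices:
  A12={q} A14={w} A23={s} A34={v}
C dims 4,4; δ0: rk_F3 3
degree 0: 4−3−0 = 1 → Ȟ^0 ≅ Z/3
degree 1: 4−0−3 = 1 → Ȟ^1 ≅ Z/3
degree 2: 0−0−0 = 0 → Ȟ^2 ≅ 0

Ȟ^0 = Z/3, Ȟ^1 = Z/3, Ȟ^2 = 0


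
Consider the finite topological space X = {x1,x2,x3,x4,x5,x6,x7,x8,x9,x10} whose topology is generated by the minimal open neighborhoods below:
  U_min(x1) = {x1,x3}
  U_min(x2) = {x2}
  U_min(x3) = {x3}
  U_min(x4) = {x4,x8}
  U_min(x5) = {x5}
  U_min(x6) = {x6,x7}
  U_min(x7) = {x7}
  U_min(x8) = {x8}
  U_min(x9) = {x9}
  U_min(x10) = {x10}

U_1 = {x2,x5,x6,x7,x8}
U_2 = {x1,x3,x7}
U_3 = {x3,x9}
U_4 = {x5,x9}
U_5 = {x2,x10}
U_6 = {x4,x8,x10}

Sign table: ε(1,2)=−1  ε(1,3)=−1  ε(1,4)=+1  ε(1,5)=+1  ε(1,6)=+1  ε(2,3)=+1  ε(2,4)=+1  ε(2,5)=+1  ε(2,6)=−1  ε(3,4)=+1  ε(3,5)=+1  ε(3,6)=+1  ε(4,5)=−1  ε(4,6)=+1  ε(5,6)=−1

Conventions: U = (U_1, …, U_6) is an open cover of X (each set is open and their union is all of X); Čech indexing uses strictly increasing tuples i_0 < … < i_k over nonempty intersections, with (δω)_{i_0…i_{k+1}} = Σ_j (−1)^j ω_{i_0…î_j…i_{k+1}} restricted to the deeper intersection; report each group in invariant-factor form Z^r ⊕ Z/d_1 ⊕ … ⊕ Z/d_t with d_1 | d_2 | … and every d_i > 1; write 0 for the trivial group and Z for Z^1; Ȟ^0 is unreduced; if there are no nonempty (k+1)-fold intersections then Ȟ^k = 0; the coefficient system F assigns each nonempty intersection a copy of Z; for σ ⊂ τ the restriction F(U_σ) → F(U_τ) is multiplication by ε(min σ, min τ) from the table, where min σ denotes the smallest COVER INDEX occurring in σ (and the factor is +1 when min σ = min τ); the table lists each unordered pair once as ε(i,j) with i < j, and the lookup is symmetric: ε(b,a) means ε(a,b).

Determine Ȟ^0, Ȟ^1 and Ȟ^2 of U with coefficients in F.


Ȟ^0 = 0; Ȟ^1 = Z ⊕ Z/2; Ȟ^2 = 0

cover nerve:
  U12={x7} U14={x5} U15={x2} U16={x8} U23={x3} U34={x9} U56={x10}
C dims 6,7; δ0: rk 6, SNF 1^5·2
Ȟ^0: (6−6)−0=0 ⇒ 0
Ȟ^1: (7−0)−6=1 plus torsion [2] ⇒ Z ⊕ Z/2
Ȟ^2: (0−0)−0=0 ⇒ 0


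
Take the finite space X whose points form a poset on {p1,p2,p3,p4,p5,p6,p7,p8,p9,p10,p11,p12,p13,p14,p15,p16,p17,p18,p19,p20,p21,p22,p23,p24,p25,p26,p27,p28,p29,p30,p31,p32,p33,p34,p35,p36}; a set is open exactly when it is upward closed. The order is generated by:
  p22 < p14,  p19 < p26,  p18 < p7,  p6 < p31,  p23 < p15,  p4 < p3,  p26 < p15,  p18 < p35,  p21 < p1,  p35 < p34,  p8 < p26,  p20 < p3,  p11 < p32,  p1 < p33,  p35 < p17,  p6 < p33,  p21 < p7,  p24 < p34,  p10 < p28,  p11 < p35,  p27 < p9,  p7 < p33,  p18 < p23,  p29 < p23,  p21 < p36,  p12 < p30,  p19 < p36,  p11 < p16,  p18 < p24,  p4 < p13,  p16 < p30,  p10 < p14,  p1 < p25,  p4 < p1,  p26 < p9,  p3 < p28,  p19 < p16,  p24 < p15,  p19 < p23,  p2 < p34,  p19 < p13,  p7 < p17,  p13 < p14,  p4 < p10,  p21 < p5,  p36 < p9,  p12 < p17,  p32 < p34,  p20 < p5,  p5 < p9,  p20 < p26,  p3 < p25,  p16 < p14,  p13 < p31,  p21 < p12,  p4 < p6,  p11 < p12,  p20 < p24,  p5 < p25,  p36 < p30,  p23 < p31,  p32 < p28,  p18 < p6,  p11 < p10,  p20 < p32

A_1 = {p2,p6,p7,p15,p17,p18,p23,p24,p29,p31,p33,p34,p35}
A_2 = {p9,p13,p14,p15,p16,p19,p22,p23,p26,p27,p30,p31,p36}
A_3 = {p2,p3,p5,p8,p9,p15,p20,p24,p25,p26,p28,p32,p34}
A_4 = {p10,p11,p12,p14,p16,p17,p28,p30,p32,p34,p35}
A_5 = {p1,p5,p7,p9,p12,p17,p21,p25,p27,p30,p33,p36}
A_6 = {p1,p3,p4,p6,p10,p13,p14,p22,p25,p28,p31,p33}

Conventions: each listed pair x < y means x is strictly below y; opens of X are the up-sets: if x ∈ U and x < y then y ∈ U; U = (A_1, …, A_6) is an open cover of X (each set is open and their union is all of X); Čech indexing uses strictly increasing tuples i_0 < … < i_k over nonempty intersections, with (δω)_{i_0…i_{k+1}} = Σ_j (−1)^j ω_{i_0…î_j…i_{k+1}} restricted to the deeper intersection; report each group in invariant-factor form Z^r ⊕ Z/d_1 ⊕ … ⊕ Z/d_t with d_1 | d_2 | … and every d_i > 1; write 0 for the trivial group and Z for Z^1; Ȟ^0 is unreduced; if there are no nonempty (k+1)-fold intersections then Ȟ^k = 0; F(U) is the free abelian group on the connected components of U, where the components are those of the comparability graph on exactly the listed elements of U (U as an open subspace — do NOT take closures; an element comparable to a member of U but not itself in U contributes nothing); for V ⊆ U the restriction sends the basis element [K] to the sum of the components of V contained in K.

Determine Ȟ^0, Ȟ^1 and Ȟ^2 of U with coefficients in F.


nerve simplices:
  A12={p15,p23,p31} A13={p2,p15,p24,p34} A14={p17,p34,p35} A15={p7,p17,p33} A16={p6,p31,p33} A23={p9,p15,p26} A24={p14,p16,p30} A25={p9,p27,p30,p36} A26={p13,p14,p22,p31} A34={p28,p32,p34} A35={p5,p9,p25} A36={p3,p25,p28} A45={p12,p17,p30} A46={p10,p14,p28} A56={p1,p25,p33}
  A123={p15} A126={p31} A134={p34} A145={p17} A156={p33} A235={p9} A245={p30} A246={p14} A346={p28} A356={p25}
components per intersection:
  A1: {p2,p6,p7,p15,p17,p18,p23,p24,p29,p31,p33,p34,p35}
  A2: {p9,p13,p14,p15,p16,p19,p22,p23,p26,p27,p30,p31,p36}
  A3: {p2,p3,p5,p8,p9,p15,p20,p24,p25,p26,p28,p32,p34}
  A4: {p10,p11,p12,p14,p16,p17,p28,p30,p32,p34,p35}
  A5: {p1,p5,p7,p9,p12,p17,p21,p25,p27,p30,p33,p36}
  A6: {p1,p3,p4,p6,p10,p13,p14,p22,p25,p28,p31,p33}
  A12: {p15,p23,p31}
  A13: {p2,p15,p24,p34}
  A14: {p17,p34,p35}
  A15: {p7,p17,p33}
  A16: {p6,p31,p33}
  A23: {p9,p15,p26}
  A24: {p14,p16,p30}
  A25: {p9,p27,p30,p36}
  A26: {p13,p14,p22,p31}
  A34: {p28,p32,p34}
  A35: {p5,p9,p25}
  A36: {p3,p25,p28}
  A45: {p12,p17,p30}
  A46: {p10,p14,p28}
  A56: {p1,p25,p33}
  A123: {p15}
  A126: {p31}
  A134: {p34}
  A145: {p17}
  A156: {p33}
  A235: {p9}
  A245: {p30}
  A246: {p14}
  A346: {p28}
  A356: {p25}
C dims 6,15,10; δ0: rk 5, SNF 1^5; δ1: rk 10, SNF 1^9·2
degree 0: 6−5−0 = 1 → Ȟ^0 ≅ Z
degree 1: 15−10−5 = 0 → Ȟ^1 ≅ 0
degree 2: 10−0−10 = 0 plus torsion [2] → Ȟ^2 ≅ Z/2

Ȟ^0 = Z; Ȟ^1 = 0; Ȟ^2 = Z/2
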